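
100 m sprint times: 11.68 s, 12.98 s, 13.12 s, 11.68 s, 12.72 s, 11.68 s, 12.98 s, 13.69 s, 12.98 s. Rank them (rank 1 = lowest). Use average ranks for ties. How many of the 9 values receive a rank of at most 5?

Sorted (ascending): 11.68, 11.68, 11.68, 12.72, 12.98, 12.98, 12.98, 13.12, 13.69
The 3 values of 11.68 occupy positions 1–3 → average rank 2.
The 3 values of 12.98 occupy positions 5–7 → average rank 6.
Ranks ≤ 5: {2, 2, 2, 4} → 4 values.

4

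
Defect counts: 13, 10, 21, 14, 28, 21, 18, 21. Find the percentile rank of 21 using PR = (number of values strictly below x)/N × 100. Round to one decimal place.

N = 8.
Strictly below 21: 4. Equal to 21: 3.
PR = 4/8 × 100 = 50.0

50.0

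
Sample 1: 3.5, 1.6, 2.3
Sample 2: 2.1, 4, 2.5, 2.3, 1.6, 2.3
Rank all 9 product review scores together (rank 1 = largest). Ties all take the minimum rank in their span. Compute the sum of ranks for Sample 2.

27

Sorted (descending): 4, 3.5, 2.5, 2.3, 2.3, 2.3, 2.1, 1.6, 1.6
The 3 values of 2.3 occupy positions 4–6 → each gets rank 4.
The 2 values of 1.6 occupy positions 8–9 → each gets rank 8.
Sample 2 values → pooled ranks: 2.1→7, 4→1, 2.5→3, 2.3→4, 1.6→8, 2.3→4
Rank sum = 7 + 1 + 3 + 4 + 8 + 4 = 27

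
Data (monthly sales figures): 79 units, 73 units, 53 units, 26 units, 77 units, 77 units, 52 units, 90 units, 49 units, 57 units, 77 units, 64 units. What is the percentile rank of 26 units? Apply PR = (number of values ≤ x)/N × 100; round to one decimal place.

8.3

N = 12.
Strictly below 26: 0. Equal to 26: 1.
PR = 1/12 × 100 = 8.3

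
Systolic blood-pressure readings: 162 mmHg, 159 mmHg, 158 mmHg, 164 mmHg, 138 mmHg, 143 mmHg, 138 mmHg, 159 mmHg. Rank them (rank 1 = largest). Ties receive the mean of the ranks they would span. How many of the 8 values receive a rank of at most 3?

2

Sorted (descending): 164, 162, 159, 159, 158, 143, 138, 138
The 2 values of 159 occupy positions 3–4 → average rank (3+4)/2 = 3.5.
The 2 values of 138 occupy positions 7–8 → average rank (7+8)/2 = 7.5.
Ranks ≤ 3: {1, 2} → 2 values.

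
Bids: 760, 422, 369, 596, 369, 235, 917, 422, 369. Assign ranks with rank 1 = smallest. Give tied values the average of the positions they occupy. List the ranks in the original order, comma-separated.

Sorted (ascending): 235, 369, 369, 369, 422, 422, 596, 760, 917
The 3 values of 369 occupy positions 2–4 → average rank 3.
The 2 values of 422 occupy positions 5–6 → average rank (5+6)/2 = 5.5.

8, 5.5, 3, 7, 3, 1, 9, 5.5, 3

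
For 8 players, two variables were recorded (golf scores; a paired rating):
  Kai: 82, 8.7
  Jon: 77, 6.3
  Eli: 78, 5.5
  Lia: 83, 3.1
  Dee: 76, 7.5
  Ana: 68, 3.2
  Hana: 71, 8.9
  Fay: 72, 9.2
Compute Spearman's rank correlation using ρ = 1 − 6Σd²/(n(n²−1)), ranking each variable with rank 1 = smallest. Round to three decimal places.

Ranks of variable 1: 7, 5, 6, 8, 4, 1, 2, 3
Ranks of variable 2: 6, 4, 3, 1, 5, 2, 7, 8
d = r₁ − r₂: 1, 1, 3, 7, -1, -1, -5, -5
d²: 1, 1, 9, 49, 1, 1, 25, 25; Σd² = 112
ρ = 1 − 6·112/(8·63) = 1 − 672/504 = -0.333

-0.333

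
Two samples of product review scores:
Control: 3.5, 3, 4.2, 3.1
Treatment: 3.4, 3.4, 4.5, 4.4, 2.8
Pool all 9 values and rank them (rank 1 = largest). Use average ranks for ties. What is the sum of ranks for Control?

22

Sorted (descending): 4.5, 4.4, 4.2, 3.5, 3.4, 3.4, 3.1, 3, 2.8
The 2 values of 3.4 occupy positions 5–6 → average rank (5+6)/2 = 5.5.
Control values → pooled ranks: 3.5→4, 3→8, 4.2→3, 3.1→7
Rank sum = 4 + 8 + 3 + 7 = 22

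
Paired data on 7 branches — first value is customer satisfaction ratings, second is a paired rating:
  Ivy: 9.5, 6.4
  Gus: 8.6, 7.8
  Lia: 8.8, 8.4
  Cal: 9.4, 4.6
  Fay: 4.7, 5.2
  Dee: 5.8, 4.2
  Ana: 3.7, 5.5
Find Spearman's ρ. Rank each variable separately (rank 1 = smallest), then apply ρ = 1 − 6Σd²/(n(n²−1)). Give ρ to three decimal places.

0.250

Ranks of variable 1: 7, 4, 5, 6, 2, 3, 1
Ranks of variable 2: 5, 6, 7, 2, 3, 1, 4
d = r₁ − r₂: 2, -2, -2, 4, -1, 2, -3
d²: 4, 4, 4, 16, 1, 4, 9; Σd² = 42
ρ = 1 − 6·42/(7·48) = 1 − 252/336 = 0.250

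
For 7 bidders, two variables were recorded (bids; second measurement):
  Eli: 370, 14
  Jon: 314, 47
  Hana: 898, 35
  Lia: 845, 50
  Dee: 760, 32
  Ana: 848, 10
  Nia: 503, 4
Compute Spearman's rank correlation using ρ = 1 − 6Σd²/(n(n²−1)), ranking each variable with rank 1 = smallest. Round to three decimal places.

Ranks of variable 1: 2, 1, 7, 5, 4, 6, 3
Ranks of variable 2: 3, 6, 5, 7, 4, 2, 1
d = r₁ − r₂: -1, -5, 2, -2, 0, 4, 2
d²: 1, 25, 4, 4, 0, 16, 4; Σd² = 54
ρ = 1 − 6·54/(7·48) = 1 − 324/336 = 0.036

0.036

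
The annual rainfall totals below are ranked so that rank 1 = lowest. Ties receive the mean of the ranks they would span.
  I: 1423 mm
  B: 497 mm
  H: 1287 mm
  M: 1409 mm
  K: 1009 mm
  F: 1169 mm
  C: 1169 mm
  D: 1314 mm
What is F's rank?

3.5

Sorted (ascending): 497, 1009, 1169, 1169, 1287, 1314, 1409, 1423
The 2 values of 1169 occupy positions 3–4 → average rank (3+4)/2 = 3.5.
F has value 1169 mm → rank 3.5.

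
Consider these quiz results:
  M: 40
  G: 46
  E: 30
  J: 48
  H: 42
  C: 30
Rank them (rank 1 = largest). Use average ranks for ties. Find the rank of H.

3

Sorted (descending): 48, 46, 42, 40, 30, 30
The 2 values of 30 occupy positions 5–6 → average rank (5+6)/2 = 5.5.
H has value 42 → rank 3.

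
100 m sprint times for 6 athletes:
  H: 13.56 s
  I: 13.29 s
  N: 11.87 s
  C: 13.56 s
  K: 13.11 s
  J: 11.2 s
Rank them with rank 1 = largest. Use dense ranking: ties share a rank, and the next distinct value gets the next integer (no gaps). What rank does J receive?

5

Sorted (descending): 13.56, 13.56, 13.29, 13.11, 11.87, 11.2
The 2 values of 13.56 share dense rank 1.
Remaining distinct values take the next consecutive integers.
J has value 11.2 s → rank 5.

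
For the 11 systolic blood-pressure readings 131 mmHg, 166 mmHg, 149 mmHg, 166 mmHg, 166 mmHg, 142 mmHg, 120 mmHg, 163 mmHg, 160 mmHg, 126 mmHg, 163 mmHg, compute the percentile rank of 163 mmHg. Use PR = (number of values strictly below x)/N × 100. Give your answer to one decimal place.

54.5

N = 11.
Strictly below 163: 6. Equal to 163: 2.
PR = 6/11 × 100 = 54.5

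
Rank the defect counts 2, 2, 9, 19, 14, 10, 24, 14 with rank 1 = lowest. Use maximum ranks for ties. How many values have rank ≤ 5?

Sorted (ascending): 2, 2, 9, 10, 14, 14, 19, 24
The 2 values of 2 occupy positions 1–2 → each gets rank 2.
The 2 values of 14 occupy positions 5–6 → each gets rank 6.
Ranks ≤ 5: {2, 2, 3, 4} → 4 values.

4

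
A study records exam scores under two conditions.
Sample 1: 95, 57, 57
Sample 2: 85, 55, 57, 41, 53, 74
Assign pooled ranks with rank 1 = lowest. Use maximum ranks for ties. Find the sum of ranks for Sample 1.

Sorted (ascending): 41, 53, 55, 57, 57, 57, 74, 85, 95
The 3 values of 57 occupy positions 4–6 → each gets rank 6.
Sample 1 values → pooled ranks: 95→9, 57→6, 57→6
Rank sum = 9 + 6 + 6 = 21

21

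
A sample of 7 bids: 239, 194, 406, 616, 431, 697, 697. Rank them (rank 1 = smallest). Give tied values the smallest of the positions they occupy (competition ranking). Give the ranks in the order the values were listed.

Sorted (ascending): 194, 239, 406, 431, 616, 697, 697
The 2 values of 697 occupy positions 6–7 → each gets rank 6.

2, 1, 3, 5, 4, 6, 6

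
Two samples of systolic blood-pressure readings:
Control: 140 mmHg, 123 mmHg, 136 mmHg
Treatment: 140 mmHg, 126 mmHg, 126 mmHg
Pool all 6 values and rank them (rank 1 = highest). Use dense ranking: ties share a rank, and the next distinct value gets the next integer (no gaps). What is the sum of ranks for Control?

7

Sorted (descending): 140, 140, 136, 126, 126, 123
The 2 values of 140 share dense rank 1.
The 2 values of 126 share dense rank 3.
Remaining distinct values take the next consecutive integers.
Control values → pooled ranks: 140→1, 123→4, 136→2
Rank sum = 1 + 4 + 2 = 7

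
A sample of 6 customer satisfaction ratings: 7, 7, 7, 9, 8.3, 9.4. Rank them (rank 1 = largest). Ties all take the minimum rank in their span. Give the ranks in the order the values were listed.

Sorted (descending): 9.4, 9, 8.3, 7, 7, 7
The 3 values of 7 occupy positions 4–6 → each gets rank 4.

4, 4, 4, 2, 3, 1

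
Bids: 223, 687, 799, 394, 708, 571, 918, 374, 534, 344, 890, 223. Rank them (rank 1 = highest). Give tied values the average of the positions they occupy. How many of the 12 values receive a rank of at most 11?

Sorted (descending): 918, 890, 799, 708, 687, 571, 534, 394, 374, 344, 223, 223
The 2 values of 223 occupy positions 11–12 → average rank (11+12)/2 = 11.5.
Ranks ≤ 11: {1, 2, 3, 4, 5, 6, 7, 8, 9, 10} → 10 values.

10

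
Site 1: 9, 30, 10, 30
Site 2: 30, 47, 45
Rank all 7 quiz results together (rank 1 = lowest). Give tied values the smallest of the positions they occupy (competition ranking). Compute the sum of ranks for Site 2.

Sorted (ascending): 9, 10, 30, 30, 30, 45, 47
The 3 values of 30 occupy positions 3–5 → each gets rank 3.
Site 2 values → pooled ranks: 30→3, 47→7, 45→6
Rank sum = 3 + 7 + 6 = 16

16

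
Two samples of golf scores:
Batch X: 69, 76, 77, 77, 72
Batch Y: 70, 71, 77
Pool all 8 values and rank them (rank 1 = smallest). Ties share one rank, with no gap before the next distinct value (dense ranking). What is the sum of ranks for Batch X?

22

Sorted (ascending): 69, 70, 71, 72, 76, 77, 77, 77
The 3 values of 77 share dense rank 6.
Remaining distinct values take the next consecutive integers.
Batch X values → pooled ranks: 69→1, 76→5, 77→6, 77→6, 72→4
Rank sum = 1 + 5 + 6 + 6 + 4 = 22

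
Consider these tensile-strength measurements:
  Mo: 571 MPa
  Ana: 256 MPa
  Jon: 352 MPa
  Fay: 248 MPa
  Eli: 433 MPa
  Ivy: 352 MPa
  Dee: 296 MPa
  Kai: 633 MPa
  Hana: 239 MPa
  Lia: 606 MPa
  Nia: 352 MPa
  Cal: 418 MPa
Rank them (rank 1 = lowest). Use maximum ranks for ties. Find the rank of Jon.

Sorted (ascending): 239, 248, 256, 296, 352, 352, 352, 418, 433, 571, 606, 633
The 3 values of 352 occupy positions 5–7 → each gets rank 7.
Jon has value 352 MPa → rank 7.

7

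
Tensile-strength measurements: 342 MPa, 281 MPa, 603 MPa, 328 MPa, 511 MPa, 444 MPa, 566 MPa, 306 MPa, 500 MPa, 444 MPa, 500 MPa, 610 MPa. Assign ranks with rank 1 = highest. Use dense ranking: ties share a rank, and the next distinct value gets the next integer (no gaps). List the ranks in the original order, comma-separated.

Sorted (descending): 610, 603, 566, 511, 500, 500, 444, 444, 342, 328, 306, 281
The 2 values of 500 share dense rank 5.
The 2 values of 444 share dense rank 6.
Remaining distinct values take the next consecutive integers.

7, 10, 2, 8, 4, 6, 3, 9, 5, 6, 5, 1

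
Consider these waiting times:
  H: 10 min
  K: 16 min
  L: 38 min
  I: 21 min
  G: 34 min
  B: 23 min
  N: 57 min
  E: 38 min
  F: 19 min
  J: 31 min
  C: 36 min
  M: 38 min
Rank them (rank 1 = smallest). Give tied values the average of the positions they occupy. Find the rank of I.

4

Sorted (ascending): 10, 16, 19, 21, 23, 31, 34, 36, 38, 38, 38, 57
The 3 values of 38 occupy positions 9–11 → average rank 10.
I has value 21 min → rank 4.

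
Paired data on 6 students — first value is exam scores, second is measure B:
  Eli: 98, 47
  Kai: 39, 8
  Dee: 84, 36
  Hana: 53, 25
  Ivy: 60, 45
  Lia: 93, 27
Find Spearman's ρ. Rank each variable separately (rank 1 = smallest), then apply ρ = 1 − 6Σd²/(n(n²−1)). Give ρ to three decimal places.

Ranks of variable 1: 6, 1, 4, 2, 3, 5
Ranks of variable 2: 6, 1, 4, 2, 5, 3
d = r₁ − r₂: 0, 0, 0, 0, -2, 2
d²: 0, 0, 0, 0, 4, 4; Σd² = 8
ρ = 1 − 6·8/(6·35) = 1 − 48/210 = 0.771

0.771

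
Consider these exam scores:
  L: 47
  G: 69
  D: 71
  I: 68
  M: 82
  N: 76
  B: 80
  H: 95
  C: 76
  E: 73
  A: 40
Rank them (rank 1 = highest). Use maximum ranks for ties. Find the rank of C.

Sorted (descending): 95, 82, 80, 76, 76, 73, 71, 69, 68, 47, 40
The 2 values of 76 occupy positions 4–5 → each gets rank 5.
C has value 76 → rank 5.

5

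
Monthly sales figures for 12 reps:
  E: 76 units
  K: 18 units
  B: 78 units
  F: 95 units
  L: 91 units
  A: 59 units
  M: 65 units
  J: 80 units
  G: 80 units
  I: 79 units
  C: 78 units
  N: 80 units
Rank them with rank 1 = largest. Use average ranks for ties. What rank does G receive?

Sorted (descending): 95, 91, 80, 80, 80, 79, 78, 78, 76, 65, 59, 18
The 3 values of 80 occupy positions 3–5 → average rank 4.
The 2 values of 78 occupy positions 7–8 → average rank (7+8)/2 = 7.5.
G has value 80 units → rank 4.

4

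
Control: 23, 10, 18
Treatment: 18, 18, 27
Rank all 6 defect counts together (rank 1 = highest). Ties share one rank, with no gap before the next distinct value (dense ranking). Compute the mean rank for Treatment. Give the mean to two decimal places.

Sorted (descending): 27, 23, 18, 18, 18, 10
The 3 values of 18 share dense rank 3.
Remaining distinct values take the next consecutive integers.
Treatment values → pooled ranks: 18→3, 18→3, 27→1
Mean rank = (3 + 3 + 1) / 3 = 2.33

2.33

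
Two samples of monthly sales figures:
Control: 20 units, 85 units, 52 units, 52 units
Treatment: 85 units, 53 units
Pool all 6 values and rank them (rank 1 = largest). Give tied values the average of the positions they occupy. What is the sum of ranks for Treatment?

Sorted (descending): 85, 85, 53, 52, 52, 20
The 2 values of 85 occupy positions 1–2 → average rank (1+2)/2 = 1.5.
The 2 values of 52 occupy positions 4–5 → average rank (4+5)/2 = 4.5.
Treatment values → pooled ranks: 85→1.5, 53→3
Rank sum = 1.5 + 3 = 4.5

4.5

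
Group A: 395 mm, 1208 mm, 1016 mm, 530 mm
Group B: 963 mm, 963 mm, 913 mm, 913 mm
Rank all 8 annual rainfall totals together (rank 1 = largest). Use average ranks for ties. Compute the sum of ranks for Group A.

Sorted (descending): 1208, 1016, 963, 963, 913, 913, 530, 395
The 2 values of 963 occupy positions 3–4 → average rank (3+4)/2 = 3.5.
The 2 values of 913 occupy positions 5–6 → average rank (5+6)/2 = 5.5.
Group A values → pooled ranks: 395→8, 1208→1, 1016→2, 530→7
Rank sum = 8 + 1 + 2 + 7 = 18

18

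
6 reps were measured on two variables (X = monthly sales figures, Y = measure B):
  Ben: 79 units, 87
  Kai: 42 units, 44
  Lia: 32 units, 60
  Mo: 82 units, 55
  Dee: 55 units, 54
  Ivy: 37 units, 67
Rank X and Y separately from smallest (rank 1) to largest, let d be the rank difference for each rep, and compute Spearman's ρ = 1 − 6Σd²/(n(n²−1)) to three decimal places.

Ranks of variable 1: 5, 3, 1, 6, 4, 2
Ranks of variable 2: 6, 1, 4, 3, 2, 5
d = r₁ − r₂: -1, 2, -3, 3, 2, -3
d²: 1, 4, 9, 9, 4, 9; Σd² = 36
ρ = 1 − 6·36/(6·35) = 1 − 216/210 = -0.029

-0.029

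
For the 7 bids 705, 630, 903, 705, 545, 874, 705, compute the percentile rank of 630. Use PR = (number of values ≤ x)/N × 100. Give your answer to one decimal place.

28.6

N = 7.
Strictly below 630: 1. Equal to 630: 1.
PR = 2/7 × 100 = 28.6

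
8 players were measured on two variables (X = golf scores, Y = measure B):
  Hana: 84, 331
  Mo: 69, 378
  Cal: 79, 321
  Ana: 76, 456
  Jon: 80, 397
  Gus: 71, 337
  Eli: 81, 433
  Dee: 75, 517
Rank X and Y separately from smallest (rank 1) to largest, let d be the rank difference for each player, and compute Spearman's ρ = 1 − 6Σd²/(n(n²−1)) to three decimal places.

-0.167

Ranks of variable 1: 8, 1, 5, 4, 6, 2, 7, 3
Ranks of variable 2: 2, 4, 1, 7, 5, 3, 6, 8
d = r₁ − r₂: 6, -3, 4, -3, 1, -1, 1, -5
d²: 36, 9, 16, 9, 1, 1, 1, 25; Σd² = 98
ρ = 1 − 6·98/(8·63) = 1 − 588/504 = -0.167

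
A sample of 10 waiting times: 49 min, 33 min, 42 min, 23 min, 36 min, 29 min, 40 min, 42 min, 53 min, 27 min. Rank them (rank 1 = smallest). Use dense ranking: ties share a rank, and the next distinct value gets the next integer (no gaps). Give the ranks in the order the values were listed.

Sorted (ascending): 23, 27, 29, 33, 36, 40, 42, 42, 49, 53
The 2 values of 42 share dense rank 7.
Remaining distinct values take the next consecutive integers.

8, 4, 7, 1, 5, 3, 6, 7, 9, 2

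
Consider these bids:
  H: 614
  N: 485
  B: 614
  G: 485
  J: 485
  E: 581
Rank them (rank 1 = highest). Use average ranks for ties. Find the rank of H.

1.5

Sorted (descending): 614, 614, 581, 485, 485, 485
The 2 values of 614 occupy positions 1–2 → average rank (1+2)/2 = 1.5.
The 3 values of 485 occupy positions 4–6 → average rank 5.
H has value 614 → rank 1.5.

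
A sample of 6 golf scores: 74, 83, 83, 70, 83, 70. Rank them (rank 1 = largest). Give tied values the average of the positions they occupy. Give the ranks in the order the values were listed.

Sorted (descending): 83, 83, 83, 74, 70, 70
The 3 values of 83 occupy positions 1–3 → average rank 2.
The 2 values of 70 occupy positions 5–6 → average rank (5+6)/2 = 5.5.

4, 2, 2, 5.5, 2, 5.5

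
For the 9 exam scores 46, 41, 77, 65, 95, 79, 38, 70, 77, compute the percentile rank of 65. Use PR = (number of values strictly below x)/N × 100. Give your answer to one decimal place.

N = 9.
Strictly below 65: 3. Equal to 65: 1.
PR = 3/9 × 100 = 33.3

33.3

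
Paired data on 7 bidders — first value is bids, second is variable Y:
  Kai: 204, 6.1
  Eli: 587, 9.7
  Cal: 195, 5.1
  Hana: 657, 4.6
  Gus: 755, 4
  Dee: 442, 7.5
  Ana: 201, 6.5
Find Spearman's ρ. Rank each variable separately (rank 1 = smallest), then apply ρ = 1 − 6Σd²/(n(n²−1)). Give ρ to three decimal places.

-0.321

Ranks of variable 1: 3, 5, 1, 6, 7, 4, 2
Ranks of variable 2: 4, 7, 3, 2, 1, 6, 5
d = r₁ − r₂: -1, -2, -2, 4, 6, -2, -3
d²: 1, 4, 4, 16, 36, 4, 9; Σd² = 74
ρ = 1 − 6·74/(7·48) = 1 − 444/336 = -0.321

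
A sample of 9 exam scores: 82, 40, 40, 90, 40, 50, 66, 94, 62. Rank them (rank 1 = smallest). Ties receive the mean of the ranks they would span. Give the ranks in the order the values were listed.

7, 2, 2, 8, 2, 4, 6, 9, 5

Sorted (ascending): 40, 40, 40, 50, 62, 66, 82, 90, 94
The 3 values of 40 occupy positions 1–3 → average rank 2.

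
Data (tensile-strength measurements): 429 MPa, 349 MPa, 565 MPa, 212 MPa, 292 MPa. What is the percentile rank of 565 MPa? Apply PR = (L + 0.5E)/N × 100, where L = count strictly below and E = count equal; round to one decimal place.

90.0

N = 5.
Strictly below 565: 4. Equal to 565: 1.
PR = (4 + 0.5·1)/5 × 100 = 90.0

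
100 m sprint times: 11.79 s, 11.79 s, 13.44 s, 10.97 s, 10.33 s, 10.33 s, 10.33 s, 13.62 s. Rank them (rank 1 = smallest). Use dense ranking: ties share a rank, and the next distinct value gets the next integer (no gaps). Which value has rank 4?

13.44

Sorted (ascending): 10.33, 10.33, 10.33, 10.97, 11.79, 11.79, 13.44, 13.62
The 3 values of 10.33 share dense rank 1.
The 2 values of 11.79 share dense rank 3.
Remaining distinct values take the next consecutive integers.
Rank 4 → value 13.44.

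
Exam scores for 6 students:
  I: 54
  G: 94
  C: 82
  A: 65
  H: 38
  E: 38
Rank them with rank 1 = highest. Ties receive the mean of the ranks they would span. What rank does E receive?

5.5

Sorted (descending): 94, 82, 65, 54, 38, 38
The 2 values of 38 occupy positions 5–6 → average rank (5+6)/2 = 5.5.
E has value 38 → rank 5.5.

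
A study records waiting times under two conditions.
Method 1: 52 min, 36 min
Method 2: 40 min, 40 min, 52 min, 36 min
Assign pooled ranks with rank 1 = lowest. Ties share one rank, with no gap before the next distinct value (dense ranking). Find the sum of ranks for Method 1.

Sorted (ascending): 36, 36, 40, 40, 52, 52
The 2 values of 36 share dense rank 1.
The 2 values of 40 share dense rank 2.
The 2 values of 52 share dense rank 3.
Method 1 values → pooled ranks: 52→3, 36→1
Rank sum = 3 + 1 = 4

4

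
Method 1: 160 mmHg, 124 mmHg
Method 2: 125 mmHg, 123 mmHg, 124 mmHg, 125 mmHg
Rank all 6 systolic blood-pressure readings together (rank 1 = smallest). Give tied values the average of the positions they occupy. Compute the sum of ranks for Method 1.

8.5

Sorted (ascending): 123, 124, 124, 125, 125, 160
The 2 values of 124 occupy positions 2–3 → average rank (2+3)/2 = 2.5.
The 2 values of 125 occupy positions 4–5 → average rank (4+5)/2 = 4.5.
Method 1 values → pooled ranks: 160→6, 124→2.5
Rank sum = 6 + 2.5 = 8.5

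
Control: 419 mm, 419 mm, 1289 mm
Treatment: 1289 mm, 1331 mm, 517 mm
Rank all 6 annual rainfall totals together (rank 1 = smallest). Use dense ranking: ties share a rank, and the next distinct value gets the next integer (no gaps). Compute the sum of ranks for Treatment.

Sorted (ascending): 419, 419, 517, 1289, 1289, 1331
The 2 values of 419 share dense rank 1.
The 2 values of 1289 share dense rank 3.
Remaining distinct values take the next consecutive integers.
Treatment values → pooled ranks: 1289→3, 1331→4, 517→2
Rank sum = 3 + 4 + 2 = 9

9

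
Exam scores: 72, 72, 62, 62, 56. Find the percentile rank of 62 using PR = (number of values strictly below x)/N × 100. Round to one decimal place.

N = 5.
Strictly below 62: 1. Equal to 62: 2.
PR = 1/5 × 100 = 20.0

20.0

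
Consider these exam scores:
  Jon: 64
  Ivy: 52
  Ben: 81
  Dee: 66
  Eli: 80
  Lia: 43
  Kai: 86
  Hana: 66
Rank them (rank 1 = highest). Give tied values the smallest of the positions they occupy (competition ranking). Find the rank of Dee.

4

Sorted (descending): 86, 81, 80, 66, 66, 64, 52, 43
The 2 values of 66 occupy positions 4–5 → each gets rank 4.
Dee has value 66 → rank 4.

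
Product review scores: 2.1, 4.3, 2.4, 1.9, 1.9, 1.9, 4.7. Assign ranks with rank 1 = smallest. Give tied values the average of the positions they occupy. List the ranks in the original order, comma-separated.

4, 6, 5, 2, 2, 2, 7

Sorted (ascending): 1.9, 1.9, 1.9, 2.1, 2.4, 4.3, 4.7
The 3 values of 1.9 occupy positions 1–3 → average rank 2.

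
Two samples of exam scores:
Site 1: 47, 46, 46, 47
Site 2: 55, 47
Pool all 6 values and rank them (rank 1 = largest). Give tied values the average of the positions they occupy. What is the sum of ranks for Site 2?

4

Sorted (descending): 55, 47, 47, 47, 46, 46
The 3 values of 47 occupy positions 2–4 → average rank 3.
The 2 values of 46 occupy positions 5–6 → average rank (5+6)/2 = 5.5.
Site 2 values → pooled ranks: 55→1, 47→3
Rank sum = 1 + 3 = 4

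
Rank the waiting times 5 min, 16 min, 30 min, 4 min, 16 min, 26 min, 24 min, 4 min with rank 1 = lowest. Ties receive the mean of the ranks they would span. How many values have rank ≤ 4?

Sorted (ascending): 4, 4, 5, 16, 16, 24, 26, 30
The 2 values of 4 occupy positions 1–2 → average rank (1+2)/2 = 1.5.
The 2 values of 16 occupy positions 4–5 → average rank (4+5)/2 = 4.5.
Ranks ≤ 4: {1.5, 1.5, 3} → 3 values.

3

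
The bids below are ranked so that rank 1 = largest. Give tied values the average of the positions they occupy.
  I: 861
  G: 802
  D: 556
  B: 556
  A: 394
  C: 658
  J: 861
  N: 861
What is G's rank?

Sorted (descending): 861, 861, 861, 802, 658, 556, 556, 394
The 3 values of 861 occupy positions 1–3 → average rank 2.
The 2 values of 556 occupy positions 6–7 → average rank (6+7)/2 = 6.5.
G has value 802 → rank 4.

4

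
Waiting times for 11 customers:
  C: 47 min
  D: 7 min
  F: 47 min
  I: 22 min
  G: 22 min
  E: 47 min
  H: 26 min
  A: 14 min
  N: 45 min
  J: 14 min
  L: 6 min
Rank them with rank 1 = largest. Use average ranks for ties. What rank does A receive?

Sorted (descending): 47, 47, 47, 45, 26, 22, 22, 14, 14, 7, 6
The 3 values of 47 occupy positions 1–3 → average rank 2.
The 2 values of 22 occupy positions 6–7 → average rank (6+7)/2 = 6.5.
The 2 values of 14 occupy positions 8–9 → average rank (8+9)/2 = 8.5.
A has value 14 min → rank 8.5.

8.5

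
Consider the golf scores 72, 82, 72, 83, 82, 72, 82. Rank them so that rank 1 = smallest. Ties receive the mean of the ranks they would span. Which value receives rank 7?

83

Sorted (ascending): 72, 72, 72, 82, 82, 82, 83
The 3 values of 72 occupy positions 1–3 → average rank 2.
The 3 values of 82 occupy positions 4–6 → average rank 5.
Rank 7 → value 83.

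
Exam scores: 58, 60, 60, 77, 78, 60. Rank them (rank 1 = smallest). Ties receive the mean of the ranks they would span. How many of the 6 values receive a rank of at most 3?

4

Sorted (ascending): 58, 60, 60, 60, 77, 78
The 3 values of 60 occupy positions 2–4 → average rank 3.
Ranks ≤ 3: {1, 3, 3, 3} → 4 values.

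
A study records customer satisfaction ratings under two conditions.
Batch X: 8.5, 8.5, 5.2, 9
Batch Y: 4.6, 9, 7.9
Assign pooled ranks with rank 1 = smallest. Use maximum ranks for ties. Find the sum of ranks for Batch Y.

11

Sorted (ascending): 4.6, 5.2, 7.9, 8.5, 8.5, 9, 9
The 2 values of 8.5 occupy positions 4–5 → each gets rank 5.
The 2 values of 9 occupy positions 6–7 → each gets rank 7.
Batch Y values → pooled ranks: 4.6→1, 9→7, 7.9→3
Rank sum = 1 + 7 + 3 = 11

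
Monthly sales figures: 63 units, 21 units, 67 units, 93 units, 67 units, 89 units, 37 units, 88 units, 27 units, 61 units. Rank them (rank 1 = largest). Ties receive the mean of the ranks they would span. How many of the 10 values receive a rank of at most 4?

Sorted (descending): 93, 89, 88, 67, 67, 63, 61, 37, 27, 21
The 2 values of 67 occupy positions 4–5 → average rank (4+5)/2 = 4.5.
Ranks ≤ 4: {1, 2, 3} → 3 values.

3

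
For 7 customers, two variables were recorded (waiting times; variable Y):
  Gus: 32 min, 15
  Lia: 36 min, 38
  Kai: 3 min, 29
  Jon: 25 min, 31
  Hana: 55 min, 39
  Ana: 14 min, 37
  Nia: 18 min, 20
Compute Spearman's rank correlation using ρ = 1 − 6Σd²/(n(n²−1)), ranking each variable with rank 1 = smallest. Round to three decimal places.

Ranks of variable 1: 5, 6, 1, 4, 7, 2, 3
Ranks of variable 2: 1, 6, 3, 4, 7, 5, 2
d = r₁ − r₂: 4, 0, -2, 0, 0, -3, 1
d²: 16, 0, 4, 0, 0, 9, 1; Σd² = 30
ρ = 1 − 6·30/(7·48) = 1 − 180/336 = 0.464

0.464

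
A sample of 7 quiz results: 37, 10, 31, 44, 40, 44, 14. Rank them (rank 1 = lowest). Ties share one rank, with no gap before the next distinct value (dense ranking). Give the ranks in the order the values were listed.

4, 1, 3, 6, 5, 6, 2

Sorted (ascending): 10, 14, 31, 37, 40, 44, 44
The 2 values of 44 share dense rank 6.
Remaining distinct values take the next consecutive integers.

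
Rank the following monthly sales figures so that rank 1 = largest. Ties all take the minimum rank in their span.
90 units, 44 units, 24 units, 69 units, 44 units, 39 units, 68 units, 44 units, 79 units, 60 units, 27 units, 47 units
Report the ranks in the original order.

1, 7, 12, 3, 7, 10, 4, 7, 2, 5, 11, 6

Sorted (descending): 90, 79, 69, 68, 60, 47, 44, 44, 44, 39, 27, 24
The 3 values of 44 occupy positions 7–9 → each gets rank 7.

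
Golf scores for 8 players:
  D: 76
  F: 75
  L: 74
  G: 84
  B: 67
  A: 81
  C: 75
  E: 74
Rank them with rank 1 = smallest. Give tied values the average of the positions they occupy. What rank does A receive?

7

Sorted (ascending): 67, 74, 74, 75, 75, 76, 81, 84
The 2 values of 74 occupy positions 2–3 → average rank (2+3)/2 = 2.5.
The 2 values of 75 occupy positions 4–5 → average rank (4+5)/2 = 4.5.
A has value 81 → rank 7.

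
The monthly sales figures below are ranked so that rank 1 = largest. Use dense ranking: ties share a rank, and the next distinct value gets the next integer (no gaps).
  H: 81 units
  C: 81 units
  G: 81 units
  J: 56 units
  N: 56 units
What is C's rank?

1

Sorted (descending): 81, 81, 81, 56, 56
The 3 values of 81 share dense rank 1.
The 2 values of 56 share dense rank 2.
C has value 81 units → rank 1.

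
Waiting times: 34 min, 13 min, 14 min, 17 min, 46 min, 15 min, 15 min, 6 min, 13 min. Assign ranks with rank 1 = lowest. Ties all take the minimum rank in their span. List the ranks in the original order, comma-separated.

Sorted (ascending): 6, 13, 13, 14, 15, 15, 17, 34, 46
The 2 values of 13 occupy positions 2–3 → each gets rank 2.
The 2 values of 15 occupy positions 5–6 → each gets rank 5.

8, 2, 4, 7, 9, 5, 5, 1, 2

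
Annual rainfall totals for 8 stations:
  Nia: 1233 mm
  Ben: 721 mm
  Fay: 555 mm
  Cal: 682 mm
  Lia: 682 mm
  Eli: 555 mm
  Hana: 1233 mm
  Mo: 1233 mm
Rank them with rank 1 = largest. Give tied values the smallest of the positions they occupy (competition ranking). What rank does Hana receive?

1

Sorted (descending): 1233, 1233, 1233, 721, 682, 682, 555, 555
The 3 values of 1233 occupy positions 1–3 → each gets rank 1.
The 2 values of 682 occupy positions 5–6 → each gets rank 5.
The 2 values of 555 occupy positions 7–8 → each gets rank 7.
Hana has value 1233 mm → rank 1.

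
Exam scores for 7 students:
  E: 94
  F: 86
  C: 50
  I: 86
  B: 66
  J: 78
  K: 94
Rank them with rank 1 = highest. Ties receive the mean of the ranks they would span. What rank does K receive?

Sorted (descending): 94, 94, 86, 86, 78, 66, 50
The 2 values of 94 occupy positions 1–2 → average rank (1+2)/2 = 1.5.
The 2 values of 86 occupy positions 3–4 → average rank (3+4)/2 = 3.5.
K has value 94 → rank 1.5.

1.5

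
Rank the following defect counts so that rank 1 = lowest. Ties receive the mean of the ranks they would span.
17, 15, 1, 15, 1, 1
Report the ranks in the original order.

6, 4.5, 2, 4.5, 2, 2

Sorted (ascending): 1, 1, 1, 15, 15, 17
The 3 values of 1 occupy positions 1–3 → average rank 2.
The 2 values of 15 occupy positions 4–5 → average rank (4+5)/2 = 4.5.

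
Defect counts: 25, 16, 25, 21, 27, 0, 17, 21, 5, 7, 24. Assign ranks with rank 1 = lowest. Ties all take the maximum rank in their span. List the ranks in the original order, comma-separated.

10, 4, 10, 7, 11, 1, 5, 7, 2, 3, 8

Sorted (ascending): 0, 5, 7, 16, 17, 21, 21, 24, 25, 25, 27
The 2 values of 21 occupy positions 6–7 → each gets rank 7.
The 2 values of 25 occupy positions 9–10 → each gets rank 10.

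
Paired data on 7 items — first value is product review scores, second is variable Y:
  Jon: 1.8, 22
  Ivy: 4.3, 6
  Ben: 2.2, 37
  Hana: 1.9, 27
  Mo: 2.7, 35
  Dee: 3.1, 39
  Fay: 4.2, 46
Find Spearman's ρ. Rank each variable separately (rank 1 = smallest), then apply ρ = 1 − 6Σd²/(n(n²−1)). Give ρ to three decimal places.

0.214

Ranks of variable 1: 1, 7, 3, 2, 4, 5, 6
Ranks of variable 2: 2, 1, 5, 3, 4, 6, 7
d = r₁ − r₂: -1, 6, -2, -1, 0, -1, -1
d²: 1, 36, 4, 1, 0, 1, 1; Σd² = 44
ρ = 1 − 6·44/(7·48) = 1 − 264/336 = 0.214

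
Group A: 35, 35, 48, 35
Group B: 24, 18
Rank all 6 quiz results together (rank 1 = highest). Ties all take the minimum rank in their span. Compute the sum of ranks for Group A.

7

Sorted (descending): 48, 35, 35, 35, 24, 18
The 3 values of 35 occupy positions 2–4 → each gets rank 2.
Group A values → pooled ranks: 35→2, 35→2, 48→1, 35→2
Rank sum = 2 + 2 + 1 + 2 = 7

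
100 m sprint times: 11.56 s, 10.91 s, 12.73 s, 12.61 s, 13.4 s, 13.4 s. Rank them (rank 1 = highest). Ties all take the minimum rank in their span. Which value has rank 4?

12.61

Sorted (descending): 13.4, 13.4, 12.73, 12.61, 11.56, 10.91
The 2 values of 13.4 occupy positions 1–2 → each gets rank 1.
Rank 4 → value 12.61.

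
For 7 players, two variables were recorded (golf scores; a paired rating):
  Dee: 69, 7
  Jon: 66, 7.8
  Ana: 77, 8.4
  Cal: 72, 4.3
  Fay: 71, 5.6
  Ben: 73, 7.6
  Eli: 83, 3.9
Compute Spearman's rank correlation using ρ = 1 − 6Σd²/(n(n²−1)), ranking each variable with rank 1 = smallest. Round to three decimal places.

-0.250

Ranks of variable 1: 2, 1, 6, 4, 3, 5, 7
Ranks of variable 2: 4, 6, 7, 2, 3, 5, 1
d = r₁ − r₂: -2, -5, -1, 2, 0, 0, 6
d²: 4, 25, 1, 4, 0, 0, 36; Σd² = 70
ρ = 1 − 6·70/(7·48) = 1 − 420/336 = -0.250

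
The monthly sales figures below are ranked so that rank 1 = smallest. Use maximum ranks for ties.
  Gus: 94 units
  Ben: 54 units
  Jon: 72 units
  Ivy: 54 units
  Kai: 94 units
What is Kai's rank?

5

Sorted (ascending): 54, 54, 72, 94, 94
The 2 values of 54 occupy positions 1–2 → each gets rank 2.
The 2 values of 94 occupy positions 4–5 → each gets rank 5.
Kai has value 94 units → rank 5.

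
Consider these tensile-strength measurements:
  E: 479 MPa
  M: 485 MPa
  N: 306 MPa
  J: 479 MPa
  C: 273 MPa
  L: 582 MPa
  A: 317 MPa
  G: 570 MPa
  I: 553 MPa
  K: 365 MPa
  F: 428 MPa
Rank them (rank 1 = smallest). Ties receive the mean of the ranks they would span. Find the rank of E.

6.5

Sorted (ascending): 273, 306, 317, 365, 428, 479, 479, 485, 553, 570, 582
The 2 values of 479 occupy positions 6–7 → average rank (6+7)/2 = 6.5.
E has value 479 MPa → rank 6.5.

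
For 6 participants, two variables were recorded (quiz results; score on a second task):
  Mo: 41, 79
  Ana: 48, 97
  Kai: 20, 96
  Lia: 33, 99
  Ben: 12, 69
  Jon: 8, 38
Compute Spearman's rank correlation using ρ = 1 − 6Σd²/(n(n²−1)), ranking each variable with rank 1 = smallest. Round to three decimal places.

Ranks of variable 1: 5, 6, 3, 4, 2, 1
Ranks of variable 2: 3, 5, 4, 6, 2, 1
d = r₁ − r₂: 2, 1, -1, -2, 0, 0
d²: 4, 1, 1, 4, 0, 0; Σd² = 10
ρ = 1 − 6·10/(6·35) = 1 − 60/210 = 0.714

0.714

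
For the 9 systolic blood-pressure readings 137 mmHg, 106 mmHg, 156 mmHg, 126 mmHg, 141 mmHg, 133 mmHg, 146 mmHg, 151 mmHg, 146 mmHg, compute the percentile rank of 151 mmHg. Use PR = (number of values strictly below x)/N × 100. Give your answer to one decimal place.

N = 9.
Strictly below 151: 7. Equal to 151: 1.
PR = 7/9 × 100 = 77.8

77.8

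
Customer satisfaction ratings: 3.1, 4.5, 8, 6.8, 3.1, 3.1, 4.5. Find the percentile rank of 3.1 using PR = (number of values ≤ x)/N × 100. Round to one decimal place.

N = 7.
Strictly below 3.1: 0. Equal to 3.1: 3.
PR = 3/7 × 100 = 42.9

42.9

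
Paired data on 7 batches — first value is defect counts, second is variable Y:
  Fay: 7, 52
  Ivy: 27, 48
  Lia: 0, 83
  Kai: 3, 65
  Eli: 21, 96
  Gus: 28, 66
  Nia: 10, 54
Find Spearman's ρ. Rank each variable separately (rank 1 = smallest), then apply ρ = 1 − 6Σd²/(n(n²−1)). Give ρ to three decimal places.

-0.143

Ranks of variable 1: 3, 6, 1, 2, 5, 7, 4
Ranks of variable 2: 2, 1, 6, 4, 7, 5, 3
d = r₁ − r₂: 1, 5, -5, -2, -2, 2, 1
d²: 1, 25, 25, 4, 4, 4, 1; Σd² = 64
ρ = 1 − 6·64/(7·48) = 1 − 384/336 = -0.143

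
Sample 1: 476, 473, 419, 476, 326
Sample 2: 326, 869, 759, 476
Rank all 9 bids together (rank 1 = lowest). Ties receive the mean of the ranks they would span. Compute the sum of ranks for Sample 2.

Sorted (ascending): 326, 326, 419, 473, 476, 476, 476, 759, 869
The 2 values of 326 occupy positions 1–2 → average rank (1+2)/2 = 1.5.
The 3 values of 476 occupy positions 5–7 → average rank 6.
Sample 2 values → pooled ranks: 326→1.5, 869→9, 759→8, 476→6
Rank sum = 1.5 + 9 + 8 + 6 = 24.5

24.5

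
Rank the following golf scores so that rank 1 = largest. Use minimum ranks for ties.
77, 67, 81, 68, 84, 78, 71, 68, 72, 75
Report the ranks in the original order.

Sorted (descending): 84, 81, 78, 77, 75, 72, 71, 68, 68, 67
The 2 values of 68 occupy positions 8–9 → each gets rank 8.

4, 10, 2, 8, 1, 3, 7, 8, 6, 5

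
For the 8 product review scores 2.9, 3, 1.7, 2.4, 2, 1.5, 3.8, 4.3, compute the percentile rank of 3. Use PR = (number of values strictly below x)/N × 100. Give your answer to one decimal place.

62.5

N = 8.
Strictly below 3: 5. Equal to 3: 1.
PR = 5/8 × 100 = 62.5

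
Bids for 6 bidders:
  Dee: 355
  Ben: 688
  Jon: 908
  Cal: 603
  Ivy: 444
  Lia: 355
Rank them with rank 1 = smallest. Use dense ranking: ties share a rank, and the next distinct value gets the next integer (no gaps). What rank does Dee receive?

1

Sorted (ascending): 355, 355, 444, 603, 688, 908
The 2 values of 355 share dense rank 1.
Remaining distinct values take the next consecutive integers.
Dee has value 355 → rank 1.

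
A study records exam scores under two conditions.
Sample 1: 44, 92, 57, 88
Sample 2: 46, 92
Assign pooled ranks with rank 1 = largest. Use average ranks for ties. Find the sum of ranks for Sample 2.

Sorted (descending): 92, 92, 88, 57, 46, 44
The 2 values of 92 occupy positions 1–2 → average rank (1+2)/2 = 1.5.
Sample 2 values → pooled ranks: 46→5, 92→1.5
Rank sum = 5 + 1.5 = 6.5

6.5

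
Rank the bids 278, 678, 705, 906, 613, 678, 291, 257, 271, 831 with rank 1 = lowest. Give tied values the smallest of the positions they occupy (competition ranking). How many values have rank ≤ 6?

7

Sorted (ascending): 257, 271, 278, 291, 613, 678, 678, 705, 831, 906
The 2 values of 678 occupy positions 6–7 → each gets rank 6.
Ranks ≤ 6: {1, 2, 3, 4, 5, 6, 6} → 7 values.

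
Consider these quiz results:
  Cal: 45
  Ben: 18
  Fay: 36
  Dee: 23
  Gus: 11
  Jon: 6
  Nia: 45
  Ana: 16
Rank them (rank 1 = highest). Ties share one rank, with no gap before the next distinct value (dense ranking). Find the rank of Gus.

6

Sorted (descending): 45, 45, 36, 23, 18, 16, 11, 6
The 2 values of 45 share dense rank 1.
Remaining distinct values take the next consecutive integers.
Gus has value 11 → rank 6.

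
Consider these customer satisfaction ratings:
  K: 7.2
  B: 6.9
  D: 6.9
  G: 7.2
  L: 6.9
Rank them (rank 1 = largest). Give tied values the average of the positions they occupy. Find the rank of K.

Sorted (descending): 7.2, 7.2, 6.9, 6.9, 6.9
The 2 values of 7.2 occupy positions 1–2 → average rank (1+2)/2 = 1.5.
The 3 values of 6.9 occupy positions 3–5 → average rank 4.
K has value 7.2 → rank 1.5.

1.5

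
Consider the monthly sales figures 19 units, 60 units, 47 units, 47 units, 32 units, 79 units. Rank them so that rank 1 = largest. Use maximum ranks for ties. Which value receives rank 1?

Sorted (descending): 79, 60, 47, 47, 32, 19
The 2 values of 47 occupy positions 3–4 → each gets rank 4.
Rank 1 → value 79.

79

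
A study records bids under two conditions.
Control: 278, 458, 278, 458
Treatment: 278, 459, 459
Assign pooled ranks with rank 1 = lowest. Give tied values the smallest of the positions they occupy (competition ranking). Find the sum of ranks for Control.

Sorted (ascending): 278, 278, 278, 458, 458, 459, 459
The 3 values of 278 occupy positions 1–3 → each gets rank 1.
The 2 values of 458 occupy positions 4–5 → each gets rank 4.
The 2 values of 459 occupy positions 6–7 → each gets rank 6.
Control values → pooled ranks: 278→1, 458→4, 278→1, 458→4
Rank sum = 1 + 4 + 1 + 4 = 10

10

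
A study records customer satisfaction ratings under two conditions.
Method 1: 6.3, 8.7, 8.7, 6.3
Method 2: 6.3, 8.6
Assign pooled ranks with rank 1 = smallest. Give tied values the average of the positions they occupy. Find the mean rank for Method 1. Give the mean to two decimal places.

Sorted (ascending): 6.3, 6.3, 6.3, 8.6, 8.7, 8.7
The 3 values of 6.3 occupy positions 1–3 → average rank 2.
The 2 values of 8.7 occupy positions 5–6 → average rank (5+6)/2 = 5.5.
Method 1 values → pooled ranks: 6.3→2, 8.7→5.5, 8.7→5.5, 6.3→2
Mean rank = (2 + 5.5 + 5.5 + 2) / 4 = 3.75

3.75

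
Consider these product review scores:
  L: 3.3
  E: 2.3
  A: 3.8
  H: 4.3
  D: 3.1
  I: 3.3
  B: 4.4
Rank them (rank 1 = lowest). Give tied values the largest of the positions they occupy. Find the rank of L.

Sorted (ascending): 2.3, 3.1, 3.3, 3.3, 3.8, 4.3, 4.4
The 2 values of 3.3 occupy positions 3–4 → each gets rank 4.
L has value 3.3 → rank 4.

4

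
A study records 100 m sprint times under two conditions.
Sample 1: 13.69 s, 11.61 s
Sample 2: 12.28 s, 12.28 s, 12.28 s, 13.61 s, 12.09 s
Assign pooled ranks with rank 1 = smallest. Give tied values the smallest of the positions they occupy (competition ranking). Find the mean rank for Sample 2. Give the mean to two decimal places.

3.40

Sorted (ascending): 11.61, 12.09, 12.28, 12.28, 12.28, 13.61, 13.69
The 3 values of 12.28 occupy positions 3–5 → each gets rank 3.
Sample 2 values → pooled ranks: 12.28→3, 12.28→3, 12.28→3, 13.61→6, 12.09→2
Mean rank = (3 + 3 + 3 + 6 + 2) / 5 = 3.40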